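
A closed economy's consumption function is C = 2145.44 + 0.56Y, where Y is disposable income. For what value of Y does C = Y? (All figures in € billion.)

Y = 4876

At break-even, C = Y: 2145.44 + 0.56Y = Y
0.44Y = 2145.44, so Y = 2145.44/0.44 = 4876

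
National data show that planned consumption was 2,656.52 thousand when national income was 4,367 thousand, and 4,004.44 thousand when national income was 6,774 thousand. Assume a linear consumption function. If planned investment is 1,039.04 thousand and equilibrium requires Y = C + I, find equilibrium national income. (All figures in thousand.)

Y = 2841

MPC = (4004.44 − 2656.52)/(6774 − 4367) = 1347.92/2407 = 0.56
a = 2656.52 − 0.56(4367) = 211
Equilibrium: Y = 211 + 0.56Y + 1039.04
0.44Y = 1250.04, so Y = 1250.04/0.44 = 2841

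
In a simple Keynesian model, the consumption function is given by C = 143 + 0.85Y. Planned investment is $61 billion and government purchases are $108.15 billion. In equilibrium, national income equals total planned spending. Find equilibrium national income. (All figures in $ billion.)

Y = C + I + G = 143 + 0.85Y + 61 + 108.15
Y − 0.85Y = 312.15
0.15Y = 312.15, so Y = 312.15/0.15 = 2081

Y = 2081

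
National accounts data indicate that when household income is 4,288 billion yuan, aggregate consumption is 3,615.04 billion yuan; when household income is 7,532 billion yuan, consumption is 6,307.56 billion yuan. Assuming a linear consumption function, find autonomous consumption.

a = 56

MPC = ΔC/ΔY = (6307.56 − 3615.04)/(7532 − 4288) = 2692.52/3244 = 0.83
a = C − MPC·Y = 3615.04 − 0.83(4288) = 3615.04 − 3559.04 = 56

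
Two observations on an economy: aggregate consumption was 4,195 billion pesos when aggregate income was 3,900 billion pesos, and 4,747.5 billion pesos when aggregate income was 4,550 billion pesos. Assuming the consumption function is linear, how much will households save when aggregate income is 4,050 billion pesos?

MPC = (4747.5 − 4195)/(4550 − 3900) = 552.5/650 = 0.85
a = 4195 − 0.85(3900) = 4195 − 3315 = 880
C = 880 + 0.85(4050) = 4322.5
S = 4050 − 4322.5 = -272.5

S = -272.5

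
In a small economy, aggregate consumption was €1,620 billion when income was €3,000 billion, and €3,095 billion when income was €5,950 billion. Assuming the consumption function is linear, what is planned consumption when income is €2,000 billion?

C = 1120

MPC = (3095 − 1620)/(5950 − 3000) = 1475/2950 = 0.5
a = 1620 − 0.5(3000) = 1620 − 1500 = 120
C = 120 + 0.5(2000) = 120 + 1000 = 1120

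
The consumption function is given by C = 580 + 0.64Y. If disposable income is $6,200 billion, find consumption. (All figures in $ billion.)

C = 580 + 0.64(6200) = 580 + 3968 = 4548

C = 4548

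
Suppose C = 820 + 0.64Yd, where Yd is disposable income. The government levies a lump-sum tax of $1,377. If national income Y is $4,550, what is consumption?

Yd = Y − T = 4550 − 1377 = 3173
C = 820 + 0.64(3173) = 820 + 2030.72 = 2850.72

C = 2850.72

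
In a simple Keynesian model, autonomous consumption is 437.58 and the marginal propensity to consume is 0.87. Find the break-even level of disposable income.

Y = 3366

At break-even, C = Y: 437.58 + 0.87Y = Y
0.13Y = 437.58, so Y = 437.58/0.13 = 3366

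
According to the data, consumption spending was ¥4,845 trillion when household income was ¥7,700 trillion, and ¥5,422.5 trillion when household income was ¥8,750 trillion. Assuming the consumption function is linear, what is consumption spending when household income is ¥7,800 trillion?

MPC = (5422.5 − 4845)/(8750 − 7700) = 577.5/1050 = 0.55
a = 4845 − 0.55(7700) = 4845 − 4235 = 610
C = 610 + 0.55(7800) = 610 + 4290 = 4900

C = 4900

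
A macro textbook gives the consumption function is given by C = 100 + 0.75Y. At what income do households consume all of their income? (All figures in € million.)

Y = 400

At break-even, C = Y: 100 + 0.75Y = Y
0.25Y = 100, so Y = 100/0.25 = 400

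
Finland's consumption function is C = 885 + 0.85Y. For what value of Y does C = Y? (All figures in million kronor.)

At break-even, C = Y: 885 + 0.85Y = Y
0.15Y = 885, so Y = 885/0.15 = 5900

Y = 5900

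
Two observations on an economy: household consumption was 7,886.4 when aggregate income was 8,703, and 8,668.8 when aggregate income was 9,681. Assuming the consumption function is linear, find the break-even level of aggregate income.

MPC = (8668.8 − 7886.4)/(9681 − 8703) = 782.4/978 = 0.8
a = 7886.4 − 0.8(8703) = 7886.4 − 6962.4 = 924
Break-even: Y = a/(1−MPC) = 924/0.2 = 4620

Y = 4620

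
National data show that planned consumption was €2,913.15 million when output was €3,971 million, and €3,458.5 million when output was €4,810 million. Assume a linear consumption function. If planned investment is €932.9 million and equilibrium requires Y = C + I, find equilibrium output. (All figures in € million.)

Y = 3614

MPC = (3458.5 − 2913.15)/(4810 − 3971) = 545.35/839 = 0.65
a = 2913.15 − 0.65(3971) = 332
Equilibrium: Y = 332 + 0.65Y + 932.9
0.35Y = 1264.9, so Y = 1264.9/0.35 = 3614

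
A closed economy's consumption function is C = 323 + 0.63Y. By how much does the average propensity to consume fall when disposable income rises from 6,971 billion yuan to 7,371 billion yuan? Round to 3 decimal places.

At Y = 6971: C = 323 + 0.63(6971) = 4714.73, APC = 4714.73/6971 = 0.6763
At Y = 7371: C = 4966.73, APC = 4966.73/7371 = 0.6738
Fall in APC = 0.6763 − 0.6738 = 0.0025 ≈ 0.003

ΔAPC = 0.003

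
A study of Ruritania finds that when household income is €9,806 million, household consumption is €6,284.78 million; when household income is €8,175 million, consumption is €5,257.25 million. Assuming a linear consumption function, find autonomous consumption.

MPC = ΔC/ΔY = (6284.78 − 5257.25)/(9806 − 8175) = 1027.53/1631 = 0.63
a = C − MPC·Y = 5257.25 − 0.63(8175) = 5257.25 − 5150.25 = 107

a = 107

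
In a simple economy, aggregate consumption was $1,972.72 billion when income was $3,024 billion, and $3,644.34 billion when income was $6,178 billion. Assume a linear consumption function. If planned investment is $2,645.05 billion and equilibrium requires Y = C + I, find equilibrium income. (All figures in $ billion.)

MPC = (3644.34 − 1972.72)/(6178 − 3024) = 1671.62/3154 = 0.53
a = 1972.72 − 0.53(3024) = 370
Equilibrium: Y = 370 + 0.53Y + 2645.05
0.47Y = 3015.05, so Y = 3015.05/0.47 = 6415

Y = 6415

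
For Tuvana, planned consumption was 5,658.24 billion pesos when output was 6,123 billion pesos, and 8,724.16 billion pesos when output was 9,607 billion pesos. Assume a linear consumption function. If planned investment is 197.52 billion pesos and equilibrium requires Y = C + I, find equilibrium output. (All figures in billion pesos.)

MPC = (8724.16 − 5658.24)/(9607 − 6123) = 3065.92/3484 = 0.88
a = 5658.24 − 0.88(6123) = 270
Equilibrium: Y = 270 + 0.88Y + 197.52
0.12Y = 467.52, so Y = 467.52/0.12 = 3896

Y = 3896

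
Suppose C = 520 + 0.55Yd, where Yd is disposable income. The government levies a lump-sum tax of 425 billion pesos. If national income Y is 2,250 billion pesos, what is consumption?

C = 1523.75

Yd = Y − T = 2250 − 425 = 1825
C = 520 + 0.55(1825) = 520 + 1003.75 = 1523.75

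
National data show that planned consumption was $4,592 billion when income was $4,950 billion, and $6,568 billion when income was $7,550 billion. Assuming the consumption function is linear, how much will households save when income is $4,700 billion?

S = 298

MPC = (6568 − 4592)/(7550 − 4950) = 1976/2600 = 0.76
a = 4592 − 0.76(4950) = 4592 − 3762 = 830
C = 830 + 0.76(4700) = 4402
S = 4700 − 4402 = 298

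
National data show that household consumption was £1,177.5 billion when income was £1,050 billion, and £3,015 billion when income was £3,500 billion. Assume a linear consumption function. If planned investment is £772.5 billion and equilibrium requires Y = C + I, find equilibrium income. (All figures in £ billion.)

Y = 4650

MPC = (3015 − 1177.5)/(3500 − 1050) = 1837.5/2450 = 0.75
a = 1177.5 − 0.75(1050) = 390
Equilibrium: Y = 390 + 0.75Y + 772.5
0.25Y = 1162.5, so Y = 1162.5/0.25 = 4650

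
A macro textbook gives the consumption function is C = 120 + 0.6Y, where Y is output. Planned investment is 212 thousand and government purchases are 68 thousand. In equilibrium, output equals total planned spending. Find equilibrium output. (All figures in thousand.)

Y = C + I + G = 120 + 0.6Y + 212 + 68
Y − 0.6Y = 400
0.4Y = 400, so Y = 400/0.4 = 1000

Y = 1000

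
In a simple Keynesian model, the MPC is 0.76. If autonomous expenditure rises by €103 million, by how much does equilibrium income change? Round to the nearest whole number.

ΔY ≈ 429

The multiplier is 1/(1 − MPC) = 1/0.24.
ΔY = 103/0.24 = 429.17 ≈ 429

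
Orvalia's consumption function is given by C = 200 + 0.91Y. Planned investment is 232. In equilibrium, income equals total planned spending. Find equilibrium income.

Y = C + I = 200 + 0.91Y + 232
Y − 0.91Y = 432
0.09Y = 432, so Y = 432/0.09 = 4800

Y = 4800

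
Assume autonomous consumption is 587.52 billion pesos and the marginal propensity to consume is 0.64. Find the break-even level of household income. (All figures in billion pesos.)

At break-even, C = Y: 587.52 + 0.64Y = Y
0.36Y = 587.52, so Y = 587.52/0.36 = 1632

Y = 1632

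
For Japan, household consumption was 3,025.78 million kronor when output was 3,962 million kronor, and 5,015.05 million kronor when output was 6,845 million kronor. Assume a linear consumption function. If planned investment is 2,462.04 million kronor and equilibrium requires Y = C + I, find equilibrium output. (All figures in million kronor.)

Y = 8884

MPC = (5015.05 − 3025.78)/(6845 − 3962) = 1989.27/2883 = 0.69
a = 3025.78 − 0.69(3962) = 292
Equilibrium: Y = 292 + 0.69Y + 2462.04
0.31Y = 2754.04, so Y = 2754.04/0.31 = 8884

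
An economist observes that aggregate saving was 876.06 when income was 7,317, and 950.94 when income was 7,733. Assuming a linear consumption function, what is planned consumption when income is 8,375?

MPS = ΔS/ΔY = (950.94 − 876.06)/(7733 − 7317) = 74.88/416 = 0.18
MPC = 1 − MPS = 0.82
Autonomous saving = 876.06 − 0.18(7317) = -441, so a = 441
C = 441 + 0.82(8375) = 441 + 6867.5 = 7308.5

C = 7308.5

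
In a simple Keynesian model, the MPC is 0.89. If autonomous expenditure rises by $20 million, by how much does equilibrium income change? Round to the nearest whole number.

ΔY ≈ 182

The multiplier is 1/(1 − MPC) = 1/0.11.
ΔY = 20/0.11 = 181.82 ≈ 182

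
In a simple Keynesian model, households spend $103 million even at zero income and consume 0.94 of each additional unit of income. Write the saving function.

S = -103 + 0.06Y

S = Y − C = Y − (103 + 0.94Y) = -103 + (1 − 0.94)Y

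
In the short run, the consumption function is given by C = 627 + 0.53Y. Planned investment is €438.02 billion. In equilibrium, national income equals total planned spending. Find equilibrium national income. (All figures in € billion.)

Y = 2266

Y = C + I = 627 + 0.53Y + 438.02
Y − 0.53Y = 1065.02
0.47Y = 1065.02, so Y = 1065.02/0.47 = 2266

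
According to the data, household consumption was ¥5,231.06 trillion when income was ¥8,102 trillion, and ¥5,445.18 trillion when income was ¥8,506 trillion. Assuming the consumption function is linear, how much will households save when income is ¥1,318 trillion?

MPC = (5445.18 − 5231.06)/(8506 − 8102) = 214.12/404 = 0.53
a = 5231.06 − 0.53(8102) = 5231.06 − 4294.06 = 937
C = 937 + 0.53(1318) = 1635.54
S = 1318 − 1635.54 = -317.54

S = -317.54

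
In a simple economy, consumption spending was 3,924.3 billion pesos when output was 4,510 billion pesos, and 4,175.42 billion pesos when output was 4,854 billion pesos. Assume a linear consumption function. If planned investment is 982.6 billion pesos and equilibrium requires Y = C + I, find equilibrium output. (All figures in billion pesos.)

Y = 5980

MPC = (4175.42 − 3924.3)/(4854 − 4510) = 251.12/344 = 0.73
a = 3924.3 − 0.73(4510) = 632
Equilibrium: Y = 632 + 0.73Y + 982.6
0.27Y = 1614.6, so Y = 1614.6/0.27 = 5980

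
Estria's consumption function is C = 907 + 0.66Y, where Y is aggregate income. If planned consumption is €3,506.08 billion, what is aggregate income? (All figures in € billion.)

Y = 3938

907 + 0.66Y = 3506.08
0.66Y = 2599.08, so Y = 2599.08/0.66 = 3938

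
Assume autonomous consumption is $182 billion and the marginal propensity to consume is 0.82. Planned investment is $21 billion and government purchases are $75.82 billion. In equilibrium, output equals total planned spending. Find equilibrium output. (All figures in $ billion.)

Y = 1549

Y = C + I + G = 182 + 0.82Y + 21 + 75.82
Y − 0.82Y = 278.82
0.18Y = 278.82, so Y = 278.82/0.18 = 1549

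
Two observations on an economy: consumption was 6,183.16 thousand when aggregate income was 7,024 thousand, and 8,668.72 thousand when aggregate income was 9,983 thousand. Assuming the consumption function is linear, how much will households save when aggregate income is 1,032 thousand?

S = -117.88

MPC = (8668.72 − 6183.16)/(9983 − 7024) = 2485.56/2959 = 0.84
a = 6183.16 − 0.84(7024) = 6183.16 − 5900.16 = 283
C = 283 + 0.84(1032) = 1149.88
S = 1032 − 1149.88 = -117.88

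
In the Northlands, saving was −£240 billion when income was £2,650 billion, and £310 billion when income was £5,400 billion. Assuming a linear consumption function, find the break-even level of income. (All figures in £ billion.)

MPS = ΔS/ΔY = (310 − (-240))/(5400 − 2650) = 550/2750 = 0.2
MPC = 1 − MPS = 0.8
From S(2650) = -240: −a + 0.2(2650) = -240, so a = 530 − (-240) = 770
Break-even (S = 0): Y = a/MPS = 770/0.2 = 3850

Y = 3850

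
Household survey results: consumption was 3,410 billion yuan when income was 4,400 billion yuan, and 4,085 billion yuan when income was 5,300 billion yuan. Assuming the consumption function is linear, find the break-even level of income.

MPC = (4085 − 3410)/(5300 − 4400) = 675/900 = 0.75
a = 3410 − 0.75(4400) = 3410 − 3300 = 110
Break-even: Y = a/(1−MPC) = 110/0.25 = 440

Y = 440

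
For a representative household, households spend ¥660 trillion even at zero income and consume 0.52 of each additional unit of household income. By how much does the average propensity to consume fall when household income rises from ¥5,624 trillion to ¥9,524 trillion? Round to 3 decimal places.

ΔAPC = 0.048

At Y = 5624: C = 660 + 0.52(5624) = 3584.48, APC = 3584.48/5624 = 0.6374
At Y = 9524: C = 5612.48, APC = 5612.48/9524 = 0.5893
Fall in APC = 0.6374 − 0.5893 = 0.0481 ≈ 0.048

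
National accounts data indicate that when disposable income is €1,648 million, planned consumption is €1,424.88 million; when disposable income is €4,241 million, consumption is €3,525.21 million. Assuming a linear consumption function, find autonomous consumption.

MPC = ΔC/ΔY = (3525.21 − 1424.88)/(4241 − 1648) = 2100.33/2593 = 0.81
a = C − MPC·Y = 1424.88 − 0.81(1648) = 1424.88 − 1334.88 = 90

a = 90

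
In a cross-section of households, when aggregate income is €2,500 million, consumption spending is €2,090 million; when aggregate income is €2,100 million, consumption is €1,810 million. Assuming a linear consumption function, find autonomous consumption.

a = 340

MPC = ΔC/ΔY = (2090 − 1810)/(2500 − 2100) = 280/400 = 0.7
a = C − MPC·Y = 1810 − 0.7(2100) = 1810 − 1470 = 340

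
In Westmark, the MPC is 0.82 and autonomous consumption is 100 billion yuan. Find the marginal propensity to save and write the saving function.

MPS = 1 − MPC = 1 − 0.82 = 0.18
S = Y − C = -100 + 0.18Y

MPS = 0.18; S = -100 + 0.18Y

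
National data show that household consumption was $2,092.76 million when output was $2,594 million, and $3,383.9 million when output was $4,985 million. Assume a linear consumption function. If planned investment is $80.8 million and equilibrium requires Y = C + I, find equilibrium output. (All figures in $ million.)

MPC = (3383.9 − 2092.76)/(4985 − 2594) = 1291.14/2391 = 0.54
a = 2092.76 − 0.54(2594) = 692
Equilibrium: Y = 692 + 0.54Y + 80.8
0.46Y = 772.8, so Y = 772.8/0.46 = 1680

Y = 1680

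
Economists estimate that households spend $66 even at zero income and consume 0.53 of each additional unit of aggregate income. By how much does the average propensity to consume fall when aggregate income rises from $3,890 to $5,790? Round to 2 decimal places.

ΔAPC = 0.01

At Y = 3890: C = 66 + 0.53(3890) = 2127.7, APC = 2127.7/3890 = 0.547
At Y = 5790: C = 3134.7, APC = 3134.7/5790 = 0.541
Fall in APC = 0.547 − 0.541 = 0.006 ≈ 0.01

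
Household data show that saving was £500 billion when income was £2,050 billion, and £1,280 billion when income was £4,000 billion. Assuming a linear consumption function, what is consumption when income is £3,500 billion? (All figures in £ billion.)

MPS = ΔS/ΔY = (1280 − 500)/(4000 − 2050) = 780/1950 = 0.4
MPC = 1 − MPS = 0.6
Autonomous saving = 500 − 0.4(2050) = -320, so a = 320
C = 320 + 0.6(3500) = 320 + 2100 = 2420

C = 2420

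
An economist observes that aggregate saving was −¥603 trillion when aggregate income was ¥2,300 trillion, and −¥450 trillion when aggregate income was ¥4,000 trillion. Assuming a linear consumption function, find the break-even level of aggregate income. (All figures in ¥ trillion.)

MPS = ΔS/ΔY = (-450 − (-603))/(4000 − 2300) = 153/1700 = 0.09
MPC = 1 − MPS = 0.91
From S(2300) = -603: −a + 0.09(2300) = -603, so a = 207 − (-603) = 810
Break-even (S = 0): Y = a/MPS = 810/0.09 = 9000

Y = 9000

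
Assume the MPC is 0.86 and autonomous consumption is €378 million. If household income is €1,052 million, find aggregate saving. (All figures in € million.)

S = -230.72

C = 378 + 0.86(1052) = 378 + 904.72 = 1282.72
S = Y − C = 1052 − 1282.72 = -230.72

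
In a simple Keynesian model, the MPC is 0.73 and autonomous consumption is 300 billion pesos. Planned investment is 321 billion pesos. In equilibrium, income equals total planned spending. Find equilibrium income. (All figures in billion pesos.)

Y = C + I = 300 + 0.73Y + 321
Y − 0.73Y = 621
0.27Y = 621, so Y = 621/0.27 = 2300

Y = 2300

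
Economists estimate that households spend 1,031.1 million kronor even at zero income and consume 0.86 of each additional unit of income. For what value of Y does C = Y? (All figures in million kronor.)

At break-even, C = Y: 1031.1 + 0.86Y = Y
0.14Y = 1031.1, so Y = 1031.1/0.14 = 7365

Y = 7365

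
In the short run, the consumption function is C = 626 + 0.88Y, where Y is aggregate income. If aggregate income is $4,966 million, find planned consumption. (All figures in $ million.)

C = 4996.08

C = 626 + 0.88(4966) = 626 + 4370.08 = 4996.08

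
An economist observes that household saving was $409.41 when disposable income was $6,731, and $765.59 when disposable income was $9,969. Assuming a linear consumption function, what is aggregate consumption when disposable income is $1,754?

MPS = ΔS/ΔY = (765.59 − 409.41)/(9969 − 6731) = 356.18/3238 = 0.11
MPC = 1 − MPS = 0.89
Autonomous saving = 409.41 − 0.11(6731) = -331, so a = 331
C = 331 + 0.89(1754) = 331 + 1561.06 = 1892.06

C = 1892.06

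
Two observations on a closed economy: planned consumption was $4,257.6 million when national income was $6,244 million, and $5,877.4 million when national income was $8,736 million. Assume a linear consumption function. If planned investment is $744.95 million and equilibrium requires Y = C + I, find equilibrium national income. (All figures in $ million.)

Y = 2697

MPC = (5877.4 − 4257.6)/(8736 − 6244) = 1619.8/2492 = 0.65
a = 4257.6 − 0.65(6244) = 199
Equilibrium: Y = 199 + 0.65Y + 744.95
0.35Y = 943.95, so Y = 943.95/0.35 = 2697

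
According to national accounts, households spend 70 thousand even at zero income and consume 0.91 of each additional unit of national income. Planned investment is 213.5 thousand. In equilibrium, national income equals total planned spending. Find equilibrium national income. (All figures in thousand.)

Y = C + I = 70 + 0.91Y + 213.5
Y − 0.91Y = 283.5
0.09Y = 283.5, so Y = 283.5/0.09 = 3150

Y = 3150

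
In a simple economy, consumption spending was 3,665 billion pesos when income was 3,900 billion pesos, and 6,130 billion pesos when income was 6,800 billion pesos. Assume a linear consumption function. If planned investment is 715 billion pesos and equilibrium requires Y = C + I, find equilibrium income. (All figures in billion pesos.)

MPC = (6130 − 3665)/(6800 − 3900) = 2465/2900 = 0.85
a = 3665 − 0.85(3900) = 350
Equilibrium: Y = 350 + 0.85Y + 715
0.15Y = 1065, so Y = 1065/0.15 = 7100

Y = 7100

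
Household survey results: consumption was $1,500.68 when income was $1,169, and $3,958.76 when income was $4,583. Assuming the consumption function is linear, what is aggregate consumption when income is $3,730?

MPC = (3958.76 − 1500.68)/(4583 − 1169) = 2458.08/3414 = 0.72
a = 1500.68 − 0.72(1169) = 1500.68 − 841.68 = 659
C = 659 + 0.72(3730) = 659 + 2685.6 = 3344.6

C = 3344.6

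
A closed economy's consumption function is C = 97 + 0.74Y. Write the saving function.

S = -97 + 0.26Y

S = Y − C = Y − (97 + 0.74Y) = -97 + (1 − 0.74)Y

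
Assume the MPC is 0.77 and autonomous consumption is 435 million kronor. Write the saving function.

S = -435 + 0.23Y

S = Y − C = Y − (435 + 0.77Y) = -435 + (1 − 0.77)Y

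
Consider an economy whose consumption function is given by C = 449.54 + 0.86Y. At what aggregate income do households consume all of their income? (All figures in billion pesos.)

At break-even, C = Y: 449.54 + 0.86Y = Y
0.14Y = 449.54, so Y = 449.54/0.14 = 3211

Y = 3211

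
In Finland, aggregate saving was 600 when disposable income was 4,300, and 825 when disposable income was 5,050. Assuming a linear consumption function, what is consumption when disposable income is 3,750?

C = 3315

MPS = ΔS/ΔY = (825 − 600)/(5050 − 4300) = 225/750 = 0.3
MPC = 1 − MPS = 0.7
Autonomous saving = 600 − 0.3(4300) = -690, so a = 690
C = 690 + 0.7(3750) = 690 + 2625 = 3315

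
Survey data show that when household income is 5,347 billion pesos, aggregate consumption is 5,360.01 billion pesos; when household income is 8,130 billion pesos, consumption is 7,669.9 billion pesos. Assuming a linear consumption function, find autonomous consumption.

a = 922

MPC = ΔC/ΔY = (7669.9 − 5360.01)/(8130 − 5347) = 2309.89/2783 = 0.83
a = C − MPC·Y = 5360.01 − 0.83(5347) = 5360.01 − 4438.01 = 922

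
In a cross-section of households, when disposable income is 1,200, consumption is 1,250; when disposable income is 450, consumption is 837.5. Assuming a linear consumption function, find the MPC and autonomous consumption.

MPC = 0.55; a = 590

MPC = ΔC/ΔY = (1250 − 837.5)/(1200 − 450) = 412.5/750 = 0.55
a = C − MPC·Y = 837.5 − 0.55(450) = 837.5 − 247.5 = 590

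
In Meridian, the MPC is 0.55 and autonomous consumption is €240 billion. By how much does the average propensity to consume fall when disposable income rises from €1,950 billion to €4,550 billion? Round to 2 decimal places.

At Y = 1950: C = 240 + 0.55(1950) = 1312.5, APC = 1312.5/1950 = 0.673
At Y = 4550: C = 2742.5, APC = 2742.5/4550 = 0.603
Fall in APC = 0.673 − 0.603 = 0.07

ΔAPC = 0.07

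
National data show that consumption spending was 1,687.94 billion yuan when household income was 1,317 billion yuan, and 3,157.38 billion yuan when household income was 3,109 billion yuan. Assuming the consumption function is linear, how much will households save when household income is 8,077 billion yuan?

MPC = (3157.38 − 1687.94)/(3109 − 1317) = 1469.44/1792 = 0.82
a = 1687.94 − 0.82(1317) = 1687.94 − 1079.94 = 608
C = 608 + 0.82(8077) = 7231.14
S = 8077 − 7231.14 = 845.86

S = 845.86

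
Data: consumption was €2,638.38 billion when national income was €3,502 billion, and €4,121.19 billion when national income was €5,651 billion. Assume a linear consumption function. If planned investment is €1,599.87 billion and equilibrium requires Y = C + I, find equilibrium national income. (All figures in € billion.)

MPC = (4121.19 − 2638.38)/(5651 − 3502) = 1482.81/2149 = 0.69
a = 2638.38 − 0.69(3502) = 222
Equilibrium: Y = 222 + 0.69Y + 1599.87
0.31Y = 1821.87, so Y = 1821.87/0.31 = 5877

Y = 5877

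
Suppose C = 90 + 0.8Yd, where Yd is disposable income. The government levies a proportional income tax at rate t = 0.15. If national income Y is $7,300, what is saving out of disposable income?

S = 1151

Yd = (1 − 0.15)(7300) = 0.85(7300) = 6205
C = 90 + 0.8(6205) = 90 + 4964 = 5054
S = Yd − C = 6205 − 5054 = 1151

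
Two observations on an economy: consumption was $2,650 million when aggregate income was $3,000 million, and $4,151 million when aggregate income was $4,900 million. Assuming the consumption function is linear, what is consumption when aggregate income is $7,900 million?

MPC = (4151 − 2650)/(4900 − 3000) = 1501/1900 = 0.79
a = 2650 − 0.79(3000) = 2650 − 2370 = 280
C = 280 + 0.79(7900) = 280 + 6241 = 6521

C = 6521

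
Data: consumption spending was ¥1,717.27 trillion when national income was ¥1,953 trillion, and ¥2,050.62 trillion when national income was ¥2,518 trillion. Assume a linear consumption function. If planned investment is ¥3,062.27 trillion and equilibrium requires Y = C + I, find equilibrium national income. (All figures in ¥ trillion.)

Y = 8847

MPC = (2050.62 − 1717.27)/(2518 − 1953) = 333.35/565 = 0.59
a = 1717.27 − 0.59(1953) = 565
Equilibrium: Y = 565 + 0.59Y + 3062.27
0.41Y = 3627.27, so Y = 3627.27/0.41 = 8847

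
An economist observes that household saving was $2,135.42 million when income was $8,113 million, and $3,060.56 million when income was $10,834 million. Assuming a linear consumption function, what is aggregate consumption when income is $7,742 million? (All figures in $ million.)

C = 5732.72

MPS = ΔS/ΔY = (3060.56 − 2135.42)/(10834 − 8113) = 925.14/2721 = 0.34
MPC = 1 − MPS = 0.66
Autonomous saving = 2135.42 − 0.34(8113) = -623, so a = 623
C = 623 + 0.66(7742) = 623 + 5109.72 = 5732.72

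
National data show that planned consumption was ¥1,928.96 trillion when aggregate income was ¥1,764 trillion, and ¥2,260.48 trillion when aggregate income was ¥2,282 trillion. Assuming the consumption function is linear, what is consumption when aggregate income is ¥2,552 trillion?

MPC = (2260.48 − 1928.96)/(2282 − 1764) = 331.52/518 = 0.64
a = 1928.96 − 0.64(1764) = 1928.96 − 1128.96 = 800
C = 800 + 0.64(2552) = 800 + 1633.28 = 2433.28

C = 2433.28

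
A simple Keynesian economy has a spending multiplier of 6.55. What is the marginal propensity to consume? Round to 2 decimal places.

k = 1/(1 − MPC), so 1 − MPC = 1/k = 1/6.55 = 0.1527
MPC = 1 − 0.1527 = 0.85

MPC = 0.85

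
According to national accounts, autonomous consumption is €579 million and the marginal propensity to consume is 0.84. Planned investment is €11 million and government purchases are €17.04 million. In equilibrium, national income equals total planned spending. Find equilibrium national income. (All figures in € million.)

Y = C + I + G = 579 + 0.84Y + 11 + 17.04
Y − 0.84Y = 607.04
0.16Y = 607.04, so Y = 607.04/0.16 = 3794

Y = 3794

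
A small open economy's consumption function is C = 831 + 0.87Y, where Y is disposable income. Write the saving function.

S = Y − C = Y − (831 + 0.87Y) = -831 + (1 − 0.87)Y

S = -831 + 0.13Y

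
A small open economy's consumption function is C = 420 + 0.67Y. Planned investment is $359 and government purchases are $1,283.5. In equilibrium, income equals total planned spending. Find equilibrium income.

Y = 6250

Y = C + I + G = 420 + 0.67Y + 359 + 1283.5
Y − 0.67Y = 2062.5
0.33Y = 2062.5, so Y = 2062.5/0.33 = 6250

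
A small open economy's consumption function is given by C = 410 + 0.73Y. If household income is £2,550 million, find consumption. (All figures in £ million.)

C = 410 + 0.73(2550) = 410 + 1861.5 = 2271.5

C = 2271.5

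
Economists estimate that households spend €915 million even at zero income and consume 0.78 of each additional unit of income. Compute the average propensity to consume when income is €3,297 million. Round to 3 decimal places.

C = 915 + 0.78(3297) = 3486.66
APC = C/Y = 3486.66/3297 = 1.058

APC = 1.058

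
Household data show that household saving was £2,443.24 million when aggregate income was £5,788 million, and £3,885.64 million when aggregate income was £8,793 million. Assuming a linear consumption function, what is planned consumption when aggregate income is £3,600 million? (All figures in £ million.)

MPS = ΔS/ΔY = (3885.64 − 2443.24)/(8793 − 5788) = 1442.4/3005 = 0.48
MPC = 1 − MPS = 0.52
Autonomous saving = 2443.24 − 0.48(5788) = -335, so a = 335
C = 335 + 0.52(3600) = 335 + 1872 = 2207

C = 2207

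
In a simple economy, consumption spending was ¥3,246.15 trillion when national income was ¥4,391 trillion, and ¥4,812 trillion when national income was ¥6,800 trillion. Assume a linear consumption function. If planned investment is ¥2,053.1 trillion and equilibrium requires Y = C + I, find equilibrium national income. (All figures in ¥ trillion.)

MPC = (4812 − 3246.15)/(6800 − 4391) = 1565.85/2409 = 0.65
a = 3246.15 − 0.65(4391) = 392
Equilibrium: Y = 392 + 0.65Y + 2053.1
0.35Y = 2445.1, so Y = 2445.1/0.35 = 6986

Y = 6986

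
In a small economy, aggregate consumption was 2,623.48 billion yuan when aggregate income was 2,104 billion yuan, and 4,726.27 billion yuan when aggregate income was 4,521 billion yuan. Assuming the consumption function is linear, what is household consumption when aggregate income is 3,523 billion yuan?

C = 3858.01

MPC = (4726.27 − 2623.48)/(4521 − 2104) = 2102.79/2417 = 0.87
a = 2623.48 − 0.87(2104) = 2623.48 − 1830.48 = 793
C = 793 + 0.87(3523) = 793 + 3065.01 = 3858.01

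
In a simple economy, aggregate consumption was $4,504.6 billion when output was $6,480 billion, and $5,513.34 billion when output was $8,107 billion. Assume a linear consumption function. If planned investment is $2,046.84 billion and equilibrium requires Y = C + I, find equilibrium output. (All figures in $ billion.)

Y = 6668

MPC = (5513.34 − 4504.6)/(8107 − 6480) = 1008.74/1627 = 0.62
a = 4504.6 − 0.62(6480) = 487
Equilibrium: Y = 487 + 0.62Y + 2046.84
0.38Y = 2533.84, so Y = 2533.84/0.38 = 6668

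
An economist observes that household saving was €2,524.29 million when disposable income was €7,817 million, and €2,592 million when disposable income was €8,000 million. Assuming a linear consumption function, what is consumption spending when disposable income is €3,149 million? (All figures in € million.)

MPS = ΔS/ΔY = (2592 − 2524.29)/(8000 − 7817) = 67.71/183 = 0.37
MPC = 1 − MPS = 0.63
Autonomous saving = 2524.29 − 0.37(7817) = -368, so a = 368
C = 368 + 0.63(3149) = 368 + 1983.87 = 2351.87

C = 2351.87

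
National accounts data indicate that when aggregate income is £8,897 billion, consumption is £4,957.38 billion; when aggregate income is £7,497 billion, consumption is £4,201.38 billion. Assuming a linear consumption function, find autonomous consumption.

a = 153

MPC = ΔC/ΔY = (4957.38 − 4201.38)/(8897 − 7497) = 756/1400 = 0.54
a = C − MPC·Y = 4201.38 − 0.54(7497) = 4201.38 − 4048.38 = 153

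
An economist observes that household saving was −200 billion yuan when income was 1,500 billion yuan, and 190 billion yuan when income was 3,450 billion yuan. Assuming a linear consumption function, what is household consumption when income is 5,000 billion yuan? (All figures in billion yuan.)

C = 4500

MPS = ΔS/ΔY = (190 − (-200))/(3450 − 1500) = 390/1950 = 0.2
MPC = 1 − MPS = 0.8
Autonomous saving = -200 − 0.2(1500) = -500, so a = 500
C = 500 + 0.8(5000) = 500 + 4000 = 4500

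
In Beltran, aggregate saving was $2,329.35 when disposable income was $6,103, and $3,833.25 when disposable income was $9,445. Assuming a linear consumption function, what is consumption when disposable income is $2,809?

MPS = ΔS/ΔY = (3833.25 − 2329.35)/(9445 − 6103) = 1503.9/3342 = 0.45
MPC = 1 − MPS = 0.55
Autonomous saving = 2329.35 − 0.45(6103) = -417, so a = 417
C = 417 + 0.55(2809) = 417 + 1544.95 = 1961.95

C = 1961.95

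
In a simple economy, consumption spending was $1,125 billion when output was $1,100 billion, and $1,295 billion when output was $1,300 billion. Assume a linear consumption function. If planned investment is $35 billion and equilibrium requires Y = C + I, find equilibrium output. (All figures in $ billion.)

Y = 1500

MPC = (1295 − 1125)/(1300 − 1100) = 170/200 = 0.85
a = 1125 − 0.85(1100) = 190
Equilibrium: Y = 190 + 0.85Y + 35
0.15Y = 225, so Y = 225/0.15 = 1500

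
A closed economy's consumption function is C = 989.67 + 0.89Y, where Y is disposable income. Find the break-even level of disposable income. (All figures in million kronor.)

At break-even, C = Y: 989.67 + 0.89Y = Y
0.11Y = 989.67, so Y = 989.67/0.11 = 8997

Y = 8997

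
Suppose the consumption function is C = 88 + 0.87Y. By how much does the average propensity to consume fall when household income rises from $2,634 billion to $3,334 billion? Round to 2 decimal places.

At Y = 2634: C = 88 + 0.87(2634) = 2379.58, APC = 2379.58/2634 = 0.903
At Y = 3334: C = 2988.58, APC = 2988.58/3334 = 0.896
Fall in APC = 0.903 − 0.896 = 0.007 ≈ 0.01

ΔAPC = 0.01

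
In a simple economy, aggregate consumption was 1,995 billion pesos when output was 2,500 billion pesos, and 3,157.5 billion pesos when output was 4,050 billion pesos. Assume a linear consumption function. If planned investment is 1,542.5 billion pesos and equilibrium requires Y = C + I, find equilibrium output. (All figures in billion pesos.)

Y = 6650

MPC = (3157.5 − 1995)/(4050 − 2500) = 1162.5/1550 = 0.75
a = 1995 − 0.75(2500) = 120
Equilibrium: Y = 120 + 0.75Y + 1542.5
0.25Y = 1662.5, so Y = 1662.5/0.25 = 6650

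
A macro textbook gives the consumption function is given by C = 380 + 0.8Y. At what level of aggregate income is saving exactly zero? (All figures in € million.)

Y = 1900

At break-even, C = Y: 380 + 0.8Y = Y
0.2Y = 380, so Y = 380/0.2 = 1900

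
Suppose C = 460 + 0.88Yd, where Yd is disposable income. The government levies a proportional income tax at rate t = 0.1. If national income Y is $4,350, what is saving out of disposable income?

Yd = (1 − 0.1)(4350) = 0.9(4350) = 3915
C = 460 + 0.88(3915) = 460 + 3445.2 = 3905.2
S = Yd − C = 3915 − 3905.2 = 9.8

S = 9.8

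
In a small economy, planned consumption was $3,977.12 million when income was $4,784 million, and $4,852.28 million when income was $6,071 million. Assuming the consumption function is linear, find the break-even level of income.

Y = 2262.5

MPC = (4852.28 − 3977.12)/(6071 − 4784) = 875.16/1287 = 0.68
a = 3977.12 − 0.68(4784) = 3977.12 − 3253.12 = 724
Break-even: Y = a/(1−MPC) = 724/0.32 = 2262.5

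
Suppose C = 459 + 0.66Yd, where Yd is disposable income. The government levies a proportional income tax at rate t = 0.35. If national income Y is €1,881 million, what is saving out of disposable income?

S = -43.299

Yd = (1 − 0.35)(1881) = 0.65(1881) = 1222.65
C = 459 + 0.66(1222.65) = 459 + 806.949 = 1265.949
S = Yd − C = 1222.65 − 1265.949 = -43.299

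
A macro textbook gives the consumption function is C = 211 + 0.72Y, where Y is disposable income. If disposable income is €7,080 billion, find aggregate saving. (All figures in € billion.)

S = 1771.4

C = 211 + 0.72(7080) = 211 + 5097.6 = 5308.6
S = Y − C = 7080 − 5308.6 = 1771.4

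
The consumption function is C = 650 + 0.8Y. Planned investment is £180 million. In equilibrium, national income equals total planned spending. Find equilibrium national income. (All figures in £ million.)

Y = 4150

Y = C + I = 650 + 0.8Y + 180
Y − 0.8Y = 830
0.2Y = 830, so Y = 830/0.2 = 4150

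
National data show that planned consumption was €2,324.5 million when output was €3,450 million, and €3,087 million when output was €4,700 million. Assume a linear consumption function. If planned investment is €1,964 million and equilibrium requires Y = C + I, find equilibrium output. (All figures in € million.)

Y = 5600

MPC = (3087 − 2324.5)/(4700 − 3450) = 762.5/1250 = 0.61
a = 2324.5 − 0.61(3450) = 220
Equilibrium: Y = 220 + 0.61Y + 1964
0.39Y = 2184, so Y = 2184/0.39 = 5600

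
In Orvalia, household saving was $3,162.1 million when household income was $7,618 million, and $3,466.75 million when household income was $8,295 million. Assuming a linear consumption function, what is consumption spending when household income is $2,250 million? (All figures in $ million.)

C = 1503.5

MPS = ΔS/ΔY = (3466.75 − 3162.1)/(8295 − 7618) = 304.65/677 = 0.45
MPC = 1 − MPS = 0.55
Autonomous saving = 3162.1 − 0.45(7618) = -266, so a = 266
C = 266 + 0.55(2250) = 266 + 1237.5 = 1503.5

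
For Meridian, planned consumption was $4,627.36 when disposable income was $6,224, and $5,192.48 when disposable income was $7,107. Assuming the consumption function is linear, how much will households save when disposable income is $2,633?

S = 303.88

MPC = (5192.48 − 4627.36)/(7107 − 6224) = 565.12/883 = 0.64
a = 4627.36 − 0.64(6224) = 4627.36 − 3983.36 = 644
C = 644 + 0.64(2633) = 2329.12
S = 2633 − 2329.12 = 303.88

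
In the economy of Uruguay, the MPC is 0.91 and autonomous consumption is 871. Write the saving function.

S = Y − C = Y − (871 + 0.91Y) = -871 + (1 − 0.91)Y

S = -871 + 0.09Y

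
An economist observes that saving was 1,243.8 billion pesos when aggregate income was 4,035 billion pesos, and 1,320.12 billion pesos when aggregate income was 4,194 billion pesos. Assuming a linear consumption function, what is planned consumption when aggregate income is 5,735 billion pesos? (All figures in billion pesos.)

C = 3675.2

MPS = ΔS/ΔY = (1320.12 − 1243.8)/(4194 − 4035) = 76.32/159 = 0.48
MPC = 1 − MPS = 0.52
Autonomous saving = 1243.8 − 0.48(4035) = -693, so a = 693
C = 693 + 0.52(5735) = 693 + 2982.2 = 3675.2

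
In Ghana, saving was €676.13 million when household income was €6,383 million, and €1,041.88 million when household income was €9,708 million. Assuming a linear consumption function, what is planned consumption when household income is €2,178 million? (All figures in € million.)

MPS = ΔS/ΔY = (1041.88 − 676.13)/(9708 − 6383) = 365.75/3325 = 0.11
MPC = 1 − MPS = 0.89
Autonomous saving = 676.13 − 0.11(6383) = -26, so a = 26
C = 26 + 0.89(2178) = 26 + 1938.42 = 1964.42

C = 1964.42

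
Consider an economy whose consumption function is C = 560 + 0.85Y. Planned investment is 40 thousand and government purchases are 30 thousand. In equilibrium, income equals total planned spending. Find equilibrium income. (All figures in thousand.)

Y = 4200

Y = C + I + G = 560 + 0.85Y + 40 + 30
Y − 0.85Y = 630
0.15Y = 630, so Y = 630/0.15 = 4200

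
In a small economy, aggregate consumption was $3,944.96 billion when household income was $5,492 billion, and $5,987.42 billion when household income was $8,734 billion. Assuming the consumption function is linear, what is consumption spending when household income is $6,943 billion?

MPC = (5987.42 − 3944.96)/(8734 − 5492) = 2042.46/3242 = 0.63
a = 3944.96 − 0.63(5492) = 3944.96 − 3459.96 = 485
C = 485 + 0.63(6943) = 485 + 4374.09 = 4859.09

C = 4859.09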